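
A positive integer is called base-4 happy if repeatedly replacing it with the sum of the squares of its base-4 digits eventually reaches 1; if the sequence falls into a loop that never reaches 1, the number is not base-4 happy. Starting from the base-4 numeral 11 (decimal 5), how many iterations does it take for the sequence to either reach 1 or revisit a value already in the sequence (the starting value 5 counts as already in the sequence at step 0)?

3

5 = (1,1)_4 → 1² + 1² = 1 + 1 = 2
2 = (2)_4 → 2² = 4
4 = (1,0)_4 → 1² + 0² = 1 + 0 = 1  — reached 1.
That took 3 steps.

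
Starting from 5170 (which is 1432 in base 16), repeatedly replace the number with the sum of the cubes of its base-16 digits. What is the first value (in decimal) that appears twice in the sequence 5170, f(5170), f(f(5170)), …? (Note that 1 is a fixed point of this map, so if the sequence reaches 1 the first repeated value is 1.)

1

5170 = (1,4,3,2)_16 → 1³ + 4³ + 3³ + 2³ = 1 + 64 + 27 + 8 = 100
100 = (6,4)_16 → 6³ + 4³ = 216 + 64 = 280
280 = (1,1,8)_16 → 1³ + 1³ + 8³ = 1 + 1 + 512 = 514
514 = (2,0,2)_16 → 2³ + 0³ + 2³ = 8 + 0 + 8 = 16
16 = (1,0)_16 → 1³ + 0³ = 1 + 0 = 1  — reached the fixed point 1.
1 → 1, so 1 is the first repeated value.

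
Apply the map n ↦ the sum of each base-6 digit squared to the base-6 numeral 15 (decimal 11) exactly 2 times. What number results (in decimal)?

11 = (1,5)_6 → 1² + 5² = 1 + 25 = 26
26 = (4,2)_6 → 4² + 2² = 16 + 4 = 20

20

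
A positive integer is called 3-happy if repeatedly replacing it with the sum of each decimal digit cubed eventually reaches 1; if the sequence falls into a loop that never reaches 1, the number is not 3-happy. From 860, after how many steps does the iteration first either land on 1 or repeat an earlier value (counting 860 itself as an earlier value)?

860 → 8³ + 6³ + 0³ = 512 + 216 + 0 = 728
728 → 7³ + 2³ + 8³ = 343 + 8 + 512 = 863
863 → 8³ + 6³ + 3³ = 512 + 216 + 27 = 755
755 → 7³ + 5³ + 5³ = 343 + 125 + 125 = 593
593 → 5³ + 9³ + 3³ = 125 + 729 + 27 = 881
881 → 8³ + 8³ + 1³ = 512 + 512 + 1 = 1025
1025 → 1³ + 0³ + 2³ + 5³ = 1 + 0 + 8 + 125 = 134
134 → 1³ + 3³ + 4³ = 1 + 27 + 64 = 92
92 → 9³ + 2³ = 729 + 8 = 737
737 → 7³ + 3³ + 7³ = 343 + 27 + 343 = 713
713 → 7³ + 1³ + 3³ = 343 + 1 + 27 = 371
371 → 3³ + 7³ + 1³ = 27 + 343 + 1 = 371  — 371 repeats.
That took 12 steps.

12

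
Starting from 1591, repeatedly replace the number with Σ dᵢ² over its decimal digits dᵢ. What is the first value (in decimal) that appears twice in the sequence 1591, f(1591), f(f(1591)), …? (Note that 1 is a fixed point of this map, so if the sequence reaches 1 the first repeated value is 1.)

1591 → 1² + 5² + 9² + 1² = 108
108 → 1² + 0² + 8² = 65
65 → 6² + 5² = 61
61 → 6² + 1² = 37
37 → 3² + 7² = 58
58 → 5² + 8² = 89
89 → 8² + 9² = 145
145 → 1² + 4² + 5² = 42
42 → 4² + 2² = 20
20 → 2² + 0² = 4
4 → 4² = 16
16 → 1² + 6² = 37  — 37 already appeared earlier.

37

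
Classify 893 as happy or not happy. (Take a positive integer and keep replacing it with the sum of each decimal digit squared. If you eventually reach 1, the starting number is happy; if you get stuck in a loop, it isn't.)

not happy

893 → 8² + 9² + 3² = 154
154 → 1² + 5² + 4² = 42
42 → 4² + 2² = 20
20 → 2² + 0² = 4
4 → 4² = 16
16 → 1² + 6² = 37
37 → 3² + 7² = 58
58 → 5² + 8² = 89
89 → 8² + 9² = 145
145 → 1² + 4² + 5² = 42  — 42 already seen; the sequence cycles without reaching 1.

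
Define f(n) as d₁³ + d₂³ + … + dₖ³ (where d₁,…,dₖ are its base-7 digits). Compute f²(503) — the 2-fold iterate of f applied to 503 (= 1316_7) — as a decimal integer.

503 = (1,3,1,6)_7 → 1³ + 3³ + 1³ + 6³ = 1 + 27 + 1 + 216 = 245
245 = (5,0,0)_7 → 5³ + 0³ + 0³ = 125 + 0 + 0 = 125

125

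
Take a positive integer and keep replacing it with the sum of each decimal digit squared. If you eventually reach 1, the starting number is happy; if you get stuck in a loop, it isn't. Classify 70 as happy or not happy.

happy

70 → 49
49 → 97
97 → 130
130 → 10
10 → 1  — reached 1.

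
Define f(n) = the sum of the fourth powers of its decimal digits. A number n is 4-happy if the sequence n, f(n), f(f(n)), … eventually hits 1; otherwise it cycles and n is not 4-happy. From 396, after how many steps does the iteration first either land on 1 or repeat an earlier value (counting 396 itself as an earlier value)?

396 → 3⁴ + 9⁴ + 6⁴ = 7938
7938 → 7⁴ + 9⁴ + 3⁴ + 8⁴ = 13139
13139 → 1⁴ + 3⁴ + 1⁴ + 3⁴ + 9⁴ = 6725
6725 → 6⁴ + 7⁴ + 2⁴ + 5⁴ = 4338
4338 → 4⁴ + 3⁴ + 3⁴ + 8⁴ = 4514
4514 → 4⁴ + 5⁴ + 1⁴ + 4⁴ = 1138
1138 → 1⁴ + 1⁴ + 3⁴ + 8⁴ = 4179
4179 → 4⁴ + 1⁴ + 7⁴ + 9⁴ = 9219
9219 → 9⁴ + 2⁴ + 1⁴ + 9⁴ = 13139  — 13139 repeats.
That took 9 steps.

9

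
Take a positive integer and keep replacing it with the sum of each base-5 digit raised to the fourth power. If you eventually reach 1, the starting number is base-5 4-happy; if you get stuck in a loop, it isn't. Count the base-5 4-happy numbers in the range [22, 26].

22: 22 → 272 → 288 → 114 → 528 → 338 → 194 → 354 → 528  — not base-5 4-happy
23: 23 → 337 → 129 → 257 → 33 → 83 → 163 → 99 → 593 → 499 → 849 → 595 → 593  — not base-5 4-happy
24: 24 → 512 → 288 → 114 → 528 → 338 → 194 → 354 → 528  — not base-5 4-happy
25: 25 → 1  — base-5 4-happy
26: 26 → 2 → 16 → 82 → 98 → 418 → 244 → 594 → 674 → 514 → 528 → 338 → 194 → 354 → 528  — not base-5 4-happy
base-5 4-happy: 25

1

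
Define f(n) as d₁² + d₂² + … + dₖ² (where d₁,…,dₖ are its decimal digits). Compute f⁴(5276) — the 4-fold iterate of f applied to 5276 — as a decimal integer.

5276 → 5² + 2² + 7² + 6² = 114
114 → 1² + 1² + 4² = 18
18 → 1² + 8² = 65
65 → 6² + 5² = 61

61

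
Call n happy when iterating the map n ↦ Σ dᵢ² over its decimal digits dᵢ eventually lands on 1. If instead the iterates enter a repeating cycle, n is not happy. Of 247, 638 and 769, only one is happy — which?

247: 247 → 69 → 117 → 51 → 26 → 40 → 16 → 37 → 58 → 89 → 145 → 42 → 20 → 4 → 16  — repeats 16 (not happy)
638: 638 → 109 → 82 → 68 → 100 → 1  — reaches 1 (happy)
769: 769 → 166 → 73 → 58 → 89 → 145 → 42 → 20 → 4 → 16 → 37 → 58  — repeats 58 (not happy)

638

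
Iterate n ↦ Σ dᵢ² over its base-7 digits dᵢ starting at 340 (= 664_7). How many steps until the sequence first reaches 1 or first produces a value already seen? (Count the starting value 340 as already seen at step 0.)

8

340 = (6,6,4)_7 → 6² + 6² + 4² = 36 + 36 + 16 = 88
88 = (1,5,4)_7 → 1² + 5² + 4² = 1 + 25 + 16 = 42
42 = (6,0)_7 → 6² + 0² = 36 + 0 = 36
36 = (5,1)_7 → 5² + 1² = 25 + 1 = 26
26 = (3,5)_7 → 3² + 5² = 9 + 25 = 34
34 = (4,6)_7 → 4² + 6² = 16 + 36 = 52
52 = (1,0,3)_7 → 1² + 0² + 3² = 1 + 0 + 9 = 10
10 = (1,3)_7 → 1² + 3² = 1 + 9 = 10  — 10 repeats.
That took 8 steps.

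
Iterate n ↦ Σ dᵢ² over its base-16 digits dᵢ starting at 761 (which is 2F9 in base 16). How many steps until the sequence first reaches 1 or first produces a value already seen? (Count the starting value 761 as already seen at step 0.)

761 = (2,15,9)_16 → 310
310 = (1,3,6)_16 → 46
46 = (2,14)_16 → 200
200 = (12,8)_16 → 208
208 = (13,0)_16 → 169
169 = (10,9)_16 → 181
181 = (11,5)_16 → 146
146 = (9,2)_16 → 85
85 = (5,5)_16 → 50
50 = (3,2)_16 → 13
13 = (13)_16 → 169  — 169 repeats.
That took 11 steps.

11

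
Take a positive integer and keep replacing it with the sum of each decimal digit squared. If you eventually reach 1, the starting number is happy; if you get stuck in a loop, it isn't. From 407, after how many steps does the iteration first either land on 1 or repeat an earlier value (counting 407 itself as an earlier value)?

407 → 4² + 0² + 7² = 16 + 0 + 49 = 65
65 → 6² + 5² = 36 + 25 = 61
61 → 6² + 1² = 36 + 1 = 37
37 → 3² + 7² = 9 + 49 = 58
58 → 5² + 8² = 25 + 64 = 89
89 → 8² + 9² = 64 + 81 = 145
145 → 1² + 4² + 5² = 1 + 16 + 25 = 42
42 → 4² + 2² = 16 + 4 = 20
20 → 2² + 0² = 4 + 0 = 4
4 → 4² = 16
16 → 1² + 6² = 1 + 36 = 37  — 37 repeats.
That took 11 steps.

11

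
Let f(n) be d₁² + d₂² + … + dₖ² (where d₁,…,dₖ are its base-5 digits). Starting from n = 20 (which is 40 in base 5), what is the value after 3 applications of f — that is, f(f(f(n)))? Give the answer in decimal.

20 = (4,0)_5 → 4² + 0² = 16 + 0 = 16
16 = (3,1)_5 → 3² + 1² = 9 + 1 = 10
10 = (2,0)_5 → 2² + 0² = 4 + 0 = 4

4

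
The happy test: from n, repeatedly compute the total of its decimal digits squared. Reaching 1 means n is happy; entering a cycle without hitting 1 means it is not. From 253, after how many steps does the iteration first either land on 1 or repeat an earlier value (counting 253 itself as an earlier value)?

253 → 38
38 → 73
73 → 58
58 → 89
89 → 145
145 → 42
42 → 20
20 → 4
4 → 16
16 → 37
37 → 58  — 58 repeats.
That took 11 steps.

11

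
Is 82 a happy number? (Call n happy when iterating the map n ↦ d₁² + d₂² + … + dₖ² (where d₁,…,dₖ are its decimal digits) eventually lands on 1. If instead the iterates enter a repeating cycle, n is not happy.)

happy

82 → 8² + 2² = 68
68 → 6² + 8² = 100
100 → 1² + 0² + 0² = 1  — reached 1.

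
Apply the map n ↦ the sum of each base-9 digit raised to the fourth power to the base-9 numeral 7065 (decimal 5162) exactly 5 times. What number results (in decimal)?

5162 = (7,0,6,5)_9 → 4322
4322 = (5,8,3,2)_9 → 4818
4818 = (6,5,4,3)_9 → 2258
2258 = (3,0,7,8)_9 → 6578
6578 = (1,0,0,1,8)_9 → 4098

4098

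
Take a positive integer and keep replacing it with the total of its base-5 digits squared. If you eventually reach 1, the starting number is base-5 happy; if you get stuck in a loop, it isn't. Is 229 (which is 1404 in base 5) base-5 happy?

base-5 happy

229 = (1,4,0,4)_5 → 1² + 4² + 0² + 4² = 1 + 16 + 0 + 16 = 33
33 = (1,1,3)_5 → 1² + 1² + 3² = 1 + 1 + 9 = 11
11 = (2,1)_5 → 2² + 1² = 4 + 1 = 5
5 = (1,0)_5 → 1² + 0² = 1 + 0 = 1  — reached 1.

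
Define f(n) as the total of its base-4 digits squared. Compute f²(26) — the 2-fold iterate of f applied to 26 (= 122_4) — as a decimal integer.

5

26 = (1,2,2)_4 → 9
9 = (2,1)_4 → 5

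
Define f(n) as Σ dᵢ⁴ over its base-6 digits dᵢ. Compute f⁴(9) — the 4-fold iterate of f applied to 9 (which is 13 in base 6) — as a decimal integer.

9 = (1,3)_6 → 1⁴ + 3⁴ = 82
82 = (2,1,4)_6 → 2⁴ + 1⁴ + 4⁴ = 273
273 = (1,1,3,3)_6 → 1⁴ + 1⁴ + 3⁴ + 3⁴ = 164
164 = (4,3,2)_6 → 4⁴ + 3⁴ + 2⁴ = 353

353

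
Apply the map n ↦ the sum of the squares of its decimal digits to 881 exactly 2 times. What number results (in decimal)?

86

881 → 8² + 8² + 1² = 129
129 → 1² + 2² + 9² = 86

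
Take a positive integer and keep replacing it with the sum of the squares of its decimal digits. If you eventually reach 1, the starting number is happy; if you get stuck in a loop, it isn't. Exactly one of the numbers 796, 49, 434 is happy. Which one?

49

796: 796 → 166 → 73 → 58 → 89 → 145 → 42 → 20 → 4 → 16 → 37 → 58  — repeats 58 (not happy)
49: 49 → 97 → 130 → 10 → 1  — reaches 1 (happy)
434: 434 → 41 → 17 → 50 → 25 → 29 → 85 → 89 → 145 → 42 → 20 → 4 → 16 → 37 → 58 → 89  — repeats 89 (not happy)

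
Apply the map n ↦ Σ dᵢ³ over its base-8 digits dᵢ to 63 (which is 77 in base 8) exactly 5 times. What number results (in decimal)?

63 = (7,7)_8 → 7³ + 7³ = 343 + 343 = 686
686 = (1,2,5,6)_8 → 1³ + 2³ + 5³ + 6³ = 1 + 8 + 125 + 216 = 350
350 = (5,3,6)_8 → 5³ + 3³ + 6³ = 125 + 27 + 216 = 368
368 = (5,6,0)_8 → 5³ + 6³ + 0³ = 125 + 216 + 0 = 341
341 = (5,2,5)_8 → 5³ + 2³ + 5³ = 125 + 8 + 125 = 258

258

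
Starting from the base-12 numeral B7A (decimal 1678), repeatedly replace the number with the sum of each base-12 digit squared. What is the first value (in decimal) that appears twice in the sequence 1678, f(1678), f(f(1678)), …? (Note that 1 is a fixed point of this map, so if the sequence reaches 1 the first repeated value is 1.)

5

1678 = (11,7,10)_12 → 11² + 7² + 10² = 121 + 49 + 100 = 270
270 = (1,10,6)_12 → 1² + 10² + 6² = 1 + 100 + 36 = 137
137 = (11,5)_12 → 11² + 5² = 121 + 25 = 146
146 = (1,0,2)_12 → 1² + 0² + 2² = 1 + 0 + 4 = 5
5 = (5)_12 → 5² = 25
25 = (2,1)_12 → 2² + 1² = 4 + 1 = 5  — 5 already appeared earlier.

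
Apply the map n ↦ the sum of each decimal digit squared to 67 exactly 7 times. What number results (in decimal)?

67 → 6² + 7² = 36 + 49 = 85
85 → 8² + 5² = 64 + 25 = 89
89 → 8² + 9² = 64 + 81 = 145
145 → 1² + 4² + 5² = 1 + 16 + 25 = 42
42 → 4² + 2² = 16 + 4 = 20
20 → 2² + 0² = 4 + 0 = 4
4 → 4² = 16

16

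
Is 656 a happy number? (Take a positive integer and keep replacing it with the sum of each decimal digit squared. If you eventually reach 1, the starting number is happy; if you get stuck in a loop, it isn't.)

656 → 6² + 5² + 6² = 36 + 25 + 36 = 97
97 → 9² + 7² = 81 + 49 = 130
130 → 1² + 3² + 0² = 1 + 9 + 0 = 10
10 → 1² + 0² = 1 + 0 = 1  — reached 1.

happy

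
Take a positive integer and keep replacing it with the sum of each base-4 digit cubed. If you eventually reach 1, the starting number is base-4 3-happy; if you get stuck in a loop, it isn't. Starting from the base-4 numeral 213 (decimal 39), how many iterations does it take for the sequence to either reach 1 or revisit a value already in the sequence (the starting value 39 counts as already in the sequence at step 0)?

3

39 = (2,1,3)_4 → 2³ + 1³ + 3³ = 8 + 1 + 27 = 36
36 = (2,1,0)_4 → 2³ + 1³ + 0³ = 8 + 1 + 0 = 9
9 = (2,1)_4 → 2³ + 1³ = 8 + 1 = 9  — 9 repeats.
That took 3 steps.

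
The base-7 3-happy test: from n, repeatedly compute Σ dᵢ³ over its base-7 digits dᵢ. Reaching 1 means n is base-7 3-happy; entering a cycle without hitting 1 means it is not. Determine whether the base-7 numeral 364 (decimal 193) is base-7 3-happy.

193 = (3,6,4)_7 → 3³ + 6³ + 4³ = 27 + 216 + 64 = 307
307 = (6,1,6)_7 → 6³ + 1³ + 6³ = 216 + 1 + 216 = 433
433 = (1,1,5,6)_7 → 1³ + 1³ + 5³ + 6³ = 1 + 1 + 125 + 216 = 343
343 = (1,0,0,0)_7 → 1³ + 0³ + 0³ + 0³ = 1 + 0 + 0 + 0 = 1  — reached 1.

base-7 3-happy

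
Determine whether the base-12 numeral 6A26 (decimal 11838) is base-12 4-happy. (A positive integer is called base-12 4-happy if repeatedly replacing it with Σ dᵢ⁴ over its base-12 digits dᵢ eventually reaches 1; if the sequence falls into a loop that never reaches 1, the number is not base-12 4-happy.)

not base-12 4-happy

11838 = (6,10,2,6)_12 → 6⁴ + 10⁴ + 2⁴ + 6⁴ = 12608
12608 = (7,3,6,8)_12 → 7⁴ + 3⁴ + 6⁴ + 8⁴ = 7874
7874 = (4,6,8,2)_12 → 4⁴ + 6⁴ + 8⁴ + 2⁴ = 5664
5664 = (3,3,4,0)_12 → 3⁴ + 3⁴ + 4⁴ + 0⁴ = 418
418 = (2,10,10)_12 → 2⁴ + 10⁴ + 10⁴ = 20016
20016 = (11,7,0,0)_12 → 11⁴ + 7⁴ + 0⁴ + 0⁴ = 17042
17042 = (9,10,4,2)_12 → 9⁴ + 10⁴ + 4⁴ + 2⁴ = 16833
16833 = (9,8,10,9)_12 → 9⁴ + 8⁴ + 10⁴ + 9⁴ = 27218
27218 = (1,3,9,0,2)_12 → 1⁴ + 3⁴ + 9⁴ + 0⁴ + 2⁴ = 6659
6659 = (3,10,2,11)_12 → 3⁴ + 10⁴ + 2⁴ + 11⁴ = 24738
24738 = (1,2,3,9,6)_12 → 1⁴ + 2⁴ + 3⁴ + 9⁴ + 6⁴ = 7955
7955 = (4,7,2,11)_12 → 4⁴ + 7⁴ + 2⁴ + 11⁴ = 17314
17314 = (10,0,2,10)_12 → 10⁴ + 0⁴ + 2⁴ + 10⁴ = 20016  — 20016 already seen; the sequence cycles without reaching 1.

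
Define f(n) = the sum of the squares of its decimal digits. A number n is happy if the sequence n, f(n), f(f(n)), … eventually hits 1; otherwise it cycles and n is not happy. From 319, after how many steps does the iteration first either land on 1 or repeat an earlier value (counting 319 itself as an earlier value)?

5

319 → 3² + 1² + 9² = 9 + 1 + 81 = 91
91 → 9² + 1² = 81 + 1 = 82
82 → 8² + 2² = 64 + 4 = 68
68 → 6² + 8² = 36 + 64 = 100
100 → 1² + 0² + 0² = 1 + 0 + 0 = 1  — reached 1.
That took 5 steps.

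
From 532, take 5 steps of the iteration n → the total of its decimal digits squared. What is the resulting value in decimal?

145

532 → 5² + 3² + 2² = 38
38 → 3² + 8² = 73
73 → 7² + 3² = 58
58 → 5² + 8² = 89
89 → 8² + 9² = 145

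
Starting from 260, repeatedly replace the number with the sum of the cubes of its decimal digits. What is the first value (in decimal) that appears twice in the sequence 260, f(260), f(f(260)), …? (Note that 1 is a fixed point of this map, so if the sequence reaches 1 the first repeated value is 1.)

371

260 → 2³ + 6³ + 0³ = 8 + 216 + 0 = 224
224 → 2³ + 2³ + 4³ = 8 + 8 + 64 = 80
80 → 8³ + 0³ = 512 + 0 = 512
512 → 5³ + 1³ + 2³ = 125 + 1 + 8 = 134
134 → 1³ + 3³ + 4³ = 1 + 27 + 64 = 92
92 → 9³ + 2³ = 729 + 8 = 737
737 → 7³ + 3³ + 7³ = 343 + 27 + 343 = 713
713 → 7³ + 1³ + 3³ = 343 + 1 + 27 = 371
371 → 3³ + 7³ + 1³ = 27 + 343 + 1 = 371  — 371 already appeared earlier.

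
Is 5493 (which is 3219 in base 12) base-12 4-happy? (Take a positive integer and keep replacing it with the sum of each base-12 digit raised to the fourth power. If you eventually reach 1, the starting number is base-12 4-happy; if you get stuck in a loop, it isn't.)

5493 = (3,2,1,9)_12 → 3⁴ + 2⁴ + 1⁴ + 9⁴ = 81 + 16 + 1 + 6561 = 6659
6659 = (3,10,2,11)_12 → 3⁴ + 10⁴ + 2⁴ + 11⁴ = 81 + 10000 + 16 + 14641 = 24738
24738 = (1,2,3,9,6)_12 → 1⁴ + 2⁴ + 3⁴ + 9⁴ + 6⁴ = 1 + 16 + 81 + 6561 + 1296 = 7955
7955 = (4,7,2,11)_12 → 4⁴ + 7⁴ + 2⁴ + 11⁴ = 256 + 2401 + 16 + 14641 = 17314
17314 = (10,0,2,10)_12 → 10⁴ + 0⁴ + 2⁴ + 10⁴ = 10000 + 0 + 16 + 10000 = 20016
20016 = (11,7,0,0)_12 → 11⁴ + 7⁴ + 0⁴ + 0⁴ = 14641 + 2401 + 0 + 0 = 17042
17042 = (9,10,4,2)_12 → 9⁴ + 10⁴ + 4⁴ + 2⁴ = 6561 + 10000 + 256 + 16 = 16833
16833 = (9,8,10,9)_12 → 9⁴ + 8⁴ + 10⁴ + 9⁴ = 6561 + 4096 + 10000 + 6561 = 27218
27218 = (1,3,9,0,2)_12 → 1⁴ + 3⁴ + 9⁴ + 0⁴ + 2⁴ = 1 + 81 + 6561 + 0 + 16 = 6659  — 6659 already seen; the sequence cycles without reaching 1.

not base-12 4-happy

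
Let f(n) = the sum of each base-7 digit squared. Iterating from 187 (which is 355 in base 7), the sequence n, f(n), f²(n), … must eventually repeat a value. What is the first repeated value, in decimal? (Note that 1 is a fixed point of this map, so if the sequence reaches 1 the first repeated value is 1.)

17

187 = (3,5,5)_7 → 3² + 5² + 5² = 59
59 = (1,1,3)_7 → 1² + 1² + 3² = 11
11 = (1,4)_7 → 1² + 4² = 17
17 = (2,3)_7 → 2² + 3² = 13
13 = (1,6)_7 → 1² + 6² = 37
37 = (5,2)_7 → 5² + 2² = 29
29 = (4,1)_7 → 4² + 1² = 17  — 17 already appeared earlier.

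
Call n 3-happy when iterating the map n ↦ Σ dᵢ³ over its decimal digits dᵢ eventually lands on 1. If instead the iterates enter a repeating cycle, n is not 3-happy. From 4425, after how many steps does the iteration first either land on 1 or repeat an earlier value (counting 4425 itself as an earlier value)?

4425 → 261
261 → 225
225 → 141
141 → 66
66 → 432
432 → 99
99 → 1458
1458 → 702
702 → 351
351 → 153
153 → 153  — 153 repeats.
That took 11 steps.

11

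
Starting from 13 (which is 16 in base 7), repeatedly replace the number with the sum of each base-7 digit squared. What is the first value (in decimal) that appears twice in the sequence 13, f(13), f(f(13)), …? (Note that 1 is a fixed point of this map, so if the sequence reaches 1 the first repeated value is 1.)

13

13 = (1,6)_7 → 1² + 6² = 37
37 = (5,2)_7 → 5² + 2² = 29
29 = (4,1)_7 → 4² + 1² = 17
17 = (2,3)_7 → 2² + 3² = 13  — 13 already appeared earlier.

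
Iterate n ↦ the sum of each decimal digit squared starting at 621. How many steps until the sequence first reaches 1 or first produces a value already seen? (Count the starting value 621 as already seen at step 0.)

621 → 6² + 2² + 1² = 36 + 4 + 1 = 41
41 → 4² + 1² = 16 + 1 = 17
17 → 1² + 7² = 1 + 49 = 50
50 → 5² + 0² = 25 + 0 = 25
25 → 2² + 5² = 4 + 25 = 29
29 → 2² + 9² = 4 + 81 = 85
85 → 8² + 5² = 64 + 25 = 89
89 → 8² + 9² = 64 + 81 = 145
145 → 1² + 4² + 5² = 1 + 16 + 25 = 42
42 → 4² + 2² = 16 + 4 = 20
20 → 2² + 0² = 4 + 0 = 4
4 → 4² = 16
16 → 1² + 6² = 1 + 36 = 37
37 → 3² + 7² = 9 + 49 = 58
58 → 5² + 8² = 25 + 64 = 89  — 89 repeats.
That took 15 steps.

15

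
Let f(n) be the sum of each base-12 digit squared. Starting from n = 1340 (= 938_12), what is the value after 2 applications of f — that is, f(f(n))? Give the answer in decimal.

1340 = (9,3,8)_12 → 9² + 3² + 8² = 81 + 9 + 64 = 154
154 = (1,0,10)_12 → 1² + 0² + 10² = 1 + 0 + 100 = 101

101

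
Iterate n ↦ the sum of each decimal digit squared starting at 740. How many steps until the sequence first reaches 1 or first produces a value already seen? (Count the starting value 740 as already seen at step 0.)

740 → 7² + 4² + 0² = 65
65 → 6² + 5² = 61
61 → 6² + 1² = 37
37 → 3² + 7² = 58
58 → 5² + 8² = 89
89 → 8² + 9² = 145
145 → 1² + 4² + 5² = 42
42 → 4² + 2² = 20
20 → 2² + 0² = 4
4 → 4² = 16
16 → 1² + 6² = 37  — 37 repeats.
That took 11 steps.

11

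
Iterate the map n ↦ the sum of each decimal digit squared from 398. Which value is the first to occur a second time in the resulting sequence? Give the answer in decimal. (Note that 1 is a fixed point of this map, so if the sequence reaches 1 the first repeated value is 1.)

42

398 → 154
154 → 42
42 → 20
20 → 4
4 → 16
16 → 37
37 → 58
58 → 89
89 → 145
145 → 42  — 42 already appeared earlier.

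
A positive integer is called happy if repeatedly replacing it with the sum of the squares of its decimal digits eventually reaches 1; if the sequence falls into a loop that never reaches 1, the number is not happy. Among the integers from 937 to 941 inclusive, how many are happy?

2

937: 937 → 139 → 91 → 82 → 68 → 100 → 1  — happy
938: 938 → 154 → 42 → 20 → 4 → 16 → 37 → 58 → 89 → 145 → 42  — not happy
939: 939 → 171 → 51 → 26 → 40 → 16 → 37 → 58 → 89 → 145 → 42 → 20 → 4 → 16  — not happy
940: 940 → 97 → 130 → 10 → 1  — happy
941: 941 → 98 → 145 → 42 → 20 → 4 → 16 → 37 → 58 → 89 → 145  — not happy
happy: 937, 940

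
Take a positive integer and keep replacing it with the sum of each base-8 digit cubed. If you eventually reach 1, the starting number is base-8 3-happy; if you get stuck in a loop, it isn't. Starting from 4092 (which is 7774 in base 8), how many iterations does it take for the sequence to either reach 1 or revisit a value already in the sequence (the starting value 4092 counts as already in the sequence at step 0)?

4092 = (7,7,7,4)_8 → 7³ + 7³ + 7³ + 4³ = 1093
1093 = (2,1,0,5)_8 → 2³ + 1³ + 0³ + 5³ = 134
134 = (2,0,6)_8 → 2³ + 0³ + 6³ = 224
224 = (3,4,0)_8 → 3³ + 4³ + 0³ = 91
91 = (1,3,3)_8 → 1³ + 3³ + 3³ = 55
55 = (6,7)_8 → 6³ + 7³ = 559
559 = (1,0,5,7)_8 → 1³ + 0³ + 5³ + 7³ = 469
469 = (7,2,5)_8 → 7³ + 2³ + 5³ = 476
476 = (7,3,4)_8 → 7³ + 3³ + 4³ = 434
434 = (6,6,2)_8 → 6³ + 6³ + 2³ = 440
440 = (6,7,0)_8 → 6³ + 7³ + 0³ = 559  — 559 repeats.
That took 11 steps.

11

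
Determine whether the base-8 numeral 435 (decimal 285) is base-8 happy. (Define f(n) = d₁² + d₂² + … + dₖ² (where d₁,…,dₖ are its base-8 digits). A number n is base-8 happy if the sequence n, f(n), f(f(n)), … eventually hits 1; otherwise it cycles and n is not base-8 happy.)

285 = (4,3,5)_8 → 4² + 3² + 5² = 50
50 = (6,2)_8 → 6² + 2² = 40
40 = (5,0)_8 → 5² + 0² = 25
25 = (3,1)_8 → 3² + 1² = 10
10 = (1,2)_8 → 1² + 2² = 5
5 = (5)_8 → 5² = 25  — 25 already seen; the sequence cycles without reaching 1.

not base-8 happy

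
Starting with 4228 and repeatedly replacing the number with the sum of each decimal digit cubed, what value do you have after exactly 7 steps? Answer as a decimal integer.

4228 → 4³ + 2³ + 2³ + 8³ = 64 + 8 + 8 + 512 = 592
592 → 5³ + 9³ + 2³ = 125 + 729 + 8 = 862
862 → 8³ + 6³ + 2³ = 512 + 216 + 8 = 736
736 → 7³ + 3³ + 6³ = 343 + 27 + 216 = 586
586 → 5³ + 8³ + 6³ = 125 + 512 + 216 = 853
853 → 8³ + 5³ + 3³ = 512 + 125 + 27 = 664
664 → 6³ + 6³ + 4³ = 216 + 216 + 64 = 496

496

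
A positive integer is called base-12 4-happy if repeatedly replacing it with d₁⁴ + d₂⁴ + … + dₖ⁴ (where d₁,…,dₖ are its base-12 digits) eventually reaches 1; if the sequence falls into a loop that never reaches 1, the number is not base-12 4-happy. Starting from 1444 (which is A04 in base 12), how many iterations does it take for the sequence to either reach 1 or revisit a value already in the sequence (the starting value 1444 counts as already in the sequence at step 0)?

12

1444 = (10,0,4)_12 → 10⁴ + 0⁴ + 4⁴ = 10000 + 0 + 256 = 10256
10256 = (5,11,2,8)_12 → 5⁴ + 11⁴ + 2⁴ + 8⁴ = 625 + 14641 + 16 + 4096 = 19378
19378 = (11,2,6,10)_12 → 11⁴ + 2⁴ + 6⁴ + 10⁴ = 14641 + 16 + 1296 + 10000 = 25953
25953 = (1,3,0,2,9)_12 → 1⁴ + 3⁴ + 0⁴ + 2⁴ + 9⁴ = 1 + 81 + 0 + 16 + 6561 = 6659
6659 = (3,10,2,11)_12 → 3⁴ + 10⁴ + 2⁴ + 11⁴ = 81 + 10000 + 16 + 14641 = 24738
24738 = (1,2,3,9,6)_12 → 1⁴ + 2⁴ + 3⁴ + 9⁴ + 6⁴ = 1 + 16 + 81 + 6561 + 1296 = 7955
7955 = (4,7,2,11)_12 → 4⁴ + 7⁴ + 2⁴ + 11⁴ = 256 + 2401 + 16 + 14641 = 17314
17314 = (10,0,2,10)_12 → 10⁴ + 0⁴ + 2⁴ + 10⁴ = 10000 + 0 + 16 + 10000 = 20016
20016 = (11,7,0,0)_12 → 11⁴ + 7⁴ + 0⁴ + 0⁴ = 14641 + 2401 + 0 + 0 = 17042
17042 = (9,10,4,2)_12 → 9⁴ + 10⁴ + 4⁴ + 2⁴ = 6561 + 10000 + 256 + 16 = 16833
16833 = (9,8,10,9)_12 → 9⁴ + 8⁴ + 10⁴ + 9⁴ = 6561 + 4096 + 10000 + 6561 = 27218
27218 = (1,3,9,0,2)_12 → 1⁴ + 3⁴ + 9⁴ + 0⁴ + 2⁴ = 1 + 81 + 6561 + 0 + 16 = 6659  — 6659 repeats.
That took 12 steps.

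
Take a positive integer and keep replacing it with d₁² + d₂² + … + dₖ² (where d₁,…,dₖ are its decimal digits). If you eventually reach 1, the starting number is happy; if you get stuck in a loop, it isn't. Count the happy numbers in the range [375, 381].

375: 375 → 83 → 73 → 58 → 89 → 145 → 42 → 20 → 4 → 16 → 37 → 58  — not happy
376: 376 → 94 → 97 → 130 → 10 → 1  — happy
377: 377 → 107 → 50 → 25 → 29 → 85 → 89 → 145 → 42 → 20 → 4 → 16 → 37 → 58 → 89  — not happy
378: 378 → 122 → 9 → 81 → 65 → 61 → 37 → 58 → 89 → 145 → 42 → 20 → 4 → 16 → 37  — not happy
379: 379 → 139 → 91 → 82 → 68 → 100 → 1  — happy
380: 380 → 73 → 58 → 89 → 145 → 42 → 20 → 4 → 16 → 37 → 58  — not happy
381: 381 → 74 → 65 → 61 → 37 → 58 → 89 → 145 → 42 → 20 → 4 → 16 → 37  — not happy
happy: 376, 379

2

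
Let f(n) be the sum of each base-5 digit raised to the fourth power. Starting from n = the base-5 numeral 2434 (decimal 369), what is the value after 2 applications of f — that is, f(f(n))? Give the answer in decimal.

369 = (2,4,3,4)_5 → 2⁴ + 4⁴ + 3⁴ + 4⁴ = 16 + 256 + 81 + 256 = 609
609 = (4,4,1,4)_5 → 4⁴ + 4⁴ + 1⁴ + 4⁴ = 256 + 256 + 1 + 256 = 769

769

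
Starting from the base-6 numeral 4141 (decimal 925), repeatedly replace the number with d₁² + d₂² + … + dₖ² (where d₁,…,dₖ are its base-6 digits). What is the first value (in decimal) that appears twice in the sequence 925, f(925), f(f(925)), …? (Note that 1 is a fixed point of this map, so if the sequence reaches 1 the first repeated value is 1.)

925 = (4,1,4,1)_6 → 4² + 1² + 4² + 1² = 34
34 = (5,4)_6 → 5² + 4² = 41
41 = (1,0,5)_6 → 1² + 0² + 5² = 26
26 = (4,2)_6 → 4² + 2² = 20
20 = (3,2)_6 → 3² + 2² = 13
13 = (2,1)_6 → 2² + 1² = 5
5 = (5)_6 → 5² = 25
25 = (4,1)_6 → 4² + 1² = 17
17 = (2,5)_6 → 2² + 5² = 29
29 = (4,5)_6 → 4² + 5² = 41  — 41 already appeared earlier.

41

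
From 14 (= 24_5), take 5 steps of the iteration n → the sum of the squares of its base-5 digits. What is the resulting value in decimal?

16

14 = (2,4)_5 → 2² + 4² = 20
20 = (4,0)_5 → 4² + 0² = 16
16 = (3,1)_5 → 3² + 1² = 10
10 = (2,0)_5 → 2² + 0² = 4
4 = (4)_5 → 4² = 16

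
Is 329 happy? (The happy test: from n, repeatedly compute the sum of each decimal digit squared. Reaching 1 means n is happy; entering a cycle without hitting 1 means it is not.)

happy

329 → 3² + 2² + 9² = 9 + 4 + 81 = 94
94 → 9² + 4² = 81 + 16 = 97
97 → 9² + 7² = 81 + 49 = 130
130 → 1² + 3² + 0² = 1 + 9 + 0 = 10
10 → 1² + 0² = 1 + 0 = 1  — reached 1.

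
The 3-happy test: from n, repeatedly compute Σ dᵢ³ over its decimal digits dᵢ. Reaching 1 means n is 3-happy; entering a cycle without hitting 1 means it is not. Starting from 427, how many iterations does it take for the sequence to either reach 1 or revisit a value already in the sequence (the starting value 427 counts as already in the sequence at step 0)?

5

427 → 4³ + 2³ + 7³ = 64 + 8 + 343 = 415
415 → 4³ + 1³ + 5³ = 64 + 1 + 125 = 190
190 → 1³ + 9³ + 0³ = 1 + 729 + 0 = 730
730 → 7³ + 3³ + 0³ = 343 + 27 + 0 = 370
370 → 3³ + 7³ + 0³ = 27 + 343 + 0 = 370  — 370 repeats.
That took 5 steps.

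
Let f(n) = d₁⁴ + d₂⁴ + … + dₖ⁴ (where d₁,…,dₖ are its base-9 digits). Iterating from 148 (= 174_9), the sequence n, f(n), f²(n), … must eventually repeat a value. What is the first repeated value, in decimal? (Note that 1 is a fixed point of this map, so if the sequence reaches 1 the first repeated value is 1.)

148 = (1,7,4)_9 → 2658
2658 = (3,5,7,3)_9 → 3188
3188 = (4,3,3,2)_9 → 434
434 = (5,3,2)_9 → 722
722 = (8,8,2)_9 → 8208
8208 = (1,2,2,3,0)_9 → 114
114 = (1,3,6)_9 → 1378
1378 = (1,8,0,1)_9 → 4098
4098 = (5,5,5,3)_9 → 1956
1956 = (2,6,1,3)_9 → 1394
1394 = (1,8,1,8)_9 → 8194
8194 = (1,2,2,1,4)_9 → 290
290 = (3,5,2)_9 → 722  — 722 already appeared earlier.

722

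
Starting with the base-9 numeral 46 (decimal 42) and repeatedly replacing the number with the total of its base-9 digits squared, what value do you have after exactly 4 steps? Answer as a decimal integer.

74

42 = (4,6)_9 → 4² + 6² = 52
52 = (5,7)_9 → 5² + 7² = 74
74 = (8,2)_9 → 8² + 2² = 68
68 = (7,5)_9 → 7² + 5² = 74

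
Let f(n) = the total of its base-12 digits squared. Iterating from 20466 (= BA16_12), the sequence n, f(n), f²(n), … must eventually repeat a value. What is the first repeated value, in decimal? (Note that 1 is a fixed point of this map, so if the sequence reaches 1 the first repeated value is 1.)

25

20466 = (11,10,1,6)_12 → 11² + 10² + 1² + 6² = 121 + 100 + 1 + 36 = 258
258 = (1,9,6)_12 → 1² + 9² + 6² = 1 + 81 + 36 = 118
118 = (9,10)_12 → 9² + 10² = 81 + 100 = 181
181 = (1,3,1)_12 → 1² + 3² + 1² = 1 + 9 + 1 = 11
11 = (11)_12 → 11² = 121
121 = (10,1)_12 → 10² + 1² = 100 + 1 = 101
101 = (8,5)_12 → 8² + 5² = 64 + 25 = 89
89 = (7,5)_12 → 7² + 5² = 49 + 25 = 74
74 = (6,2)_12 → 6² + 2² = 36 + 4 = 40
40 = (3,4)_12 → 3² + 4² = 9 + 16 = 25
25 = (2,1)_12 → 2² + 1² = 4 + 1 = 5
5 = (5)_12 → 5² = 25  — 25 already appeared earlier.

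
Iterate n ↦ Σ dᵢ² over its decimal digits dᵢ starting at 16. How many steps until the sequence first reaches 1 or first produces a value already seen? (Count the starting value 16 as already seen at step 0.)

8

16 → 37
37 → 58
58 → 89
89 → 145
145 → 42
42 → 20
20 → 4
4 → 16  — 16 repeats.
That took 8 steps.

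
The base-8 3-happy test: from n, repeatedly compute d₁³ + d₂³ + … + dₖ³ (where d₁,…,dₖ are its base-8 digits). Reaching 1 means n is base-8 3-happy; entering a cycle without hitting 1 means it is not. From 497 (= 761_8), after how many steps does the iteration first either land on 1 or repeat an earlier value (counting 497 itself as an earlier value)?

497 = (7,6,1)_8 → 560
560 = (1,0,6,0)_8 → 217
217 = (3,3,1)_8 → 55
55 = (6,7)_8 → 559
559 = (1,0,5,7)_8 → 469
469 = (7,2,5)_8 → 476
476 = (7,3,4)_8 → 434
434 = (6,6,2)_8 → 440
440 = (6,7,0)_8 → 559  — 559 repeats.
That took 9 steps.

9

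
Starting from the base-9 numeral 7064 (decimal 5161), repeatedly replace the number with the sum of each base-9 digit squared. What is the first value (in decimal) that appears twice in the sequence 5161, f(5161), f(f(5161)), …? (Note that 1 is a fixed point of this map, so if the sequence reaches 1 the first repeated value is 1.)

5161 = (7,0,6,4)_9 → 7² + 0² + 6² + 4² = 49 + 0 + 36 + 16 = 101
101 = (1,2,2)_9 → 1² + 2² + 2² = 1 + 4 + 4 = 9
9 = (1,0)_9 → 1² + 0² = 1 + 0 = 1  — reached the fixed point 1.
1 → 1, so 1 is the first repeated value.

1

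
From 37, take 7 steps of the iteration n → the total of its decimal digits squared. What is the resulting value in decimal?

37 → 3² + 7² = 58
58 → 5² + 8² = 89
89 → 8² + 9² = 145
145 → 1² + 4² + 5² = 42
42 → 4² + 2² = 20
20 → 2² + 0² = 4
4 → 4² = 16

16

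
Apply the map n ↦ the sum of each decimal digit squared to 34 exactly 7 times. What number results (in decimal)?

20

34 → 3² + 4² = 9 + 16 = 25
25 → 2² + 5² = 4 + 25 = 29
29 → 2² + 9² = 4 + 81 = 85
85 → 8² + 5² = 64 + 25 = 89
89 → 8² + 9² = 64 + 81 = 145
145 → 1² + 4² + 5² = 1 + 16 + 25 = 42
42 → 4² + 2² = 16 + 4 = 20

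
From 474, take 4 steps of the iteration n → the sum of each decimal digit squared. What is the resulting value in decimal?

474 → 4² + 7² + 4² = 16 + 49 + 16 = 81
81 → 8² + 1² = 64 + 1 = 65
65 → 6² + 5² = 36 + 25 = 61
61 → 6² + 1² = 36 + 1 = 37

37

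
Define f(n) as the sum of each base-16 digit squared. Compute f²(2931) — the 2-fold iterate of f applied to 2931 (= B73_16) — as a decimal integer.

2931 = (11,7,3)_16 → 11² + 7² + 3² = 121 + 49 + 9 = 179
179 = (11,3)_16 → 11² + 3² = 121 + 9 = 130

130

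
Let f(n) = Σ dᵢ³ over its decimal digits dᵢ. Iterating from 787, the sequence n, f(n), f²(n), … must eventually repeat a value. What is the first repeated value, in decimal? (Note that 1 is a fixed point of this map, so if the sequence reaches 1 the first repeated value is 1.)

1

787 → 1198
1198 → 1243
1243 → 100
100 → 1  — reached the fixed point 1.
1 → 1, so 1 is the first repeated value.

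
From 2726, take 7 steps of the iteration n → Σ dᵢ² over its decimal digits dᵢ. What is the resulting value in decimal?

58

2726 → 2² + 7² + 2² + 6² = 4 + 49 + 4 + 36 = 93
93 → 9² + 3² = 81 + 9 = 90
90 → 9² + 0² = 81 + 0 = 81
81 → 8² + 1² = 64 + 1 = 65
65 → 6² + 5² = 36 + 25 = 61
61 → 6² + 1² = 36 + 1 = 37
37 → 3² + 7² = 9 + 49 = 58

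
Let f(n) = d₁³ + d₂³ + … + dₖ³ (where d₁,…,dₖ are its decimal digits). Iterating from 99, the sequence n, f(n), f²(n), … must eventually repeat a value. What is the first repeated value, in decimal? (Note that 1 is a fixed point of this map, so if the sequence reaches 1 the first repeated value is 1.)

153

99 → 1458
1458 → 702
702 → 351
351 → 153
153 → 153  — 153 already appeared earlier.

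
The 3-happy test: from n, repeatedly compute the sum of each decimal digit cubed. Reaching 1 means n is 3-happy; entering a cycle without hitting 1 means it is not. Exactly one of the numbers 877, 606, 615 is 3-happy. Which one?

877: 877 → 1198 → 1243 → 100 → 1  — reaches 1 (3-happy)
606: 606 → 432 → 99 → 1458 → 702 → 351 → 153 → 153  — repeats 153 (not 3-happy)
615: 615 → 342 → 99 → 1458 → 702 → 351 → 153 → 153  — repeats 153 (not 3-happy)

877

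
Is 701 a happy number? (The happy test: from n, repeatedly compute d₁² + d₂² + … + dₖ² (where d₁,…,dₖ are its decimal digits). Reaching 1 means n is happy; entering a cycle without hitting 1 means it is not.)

701 → 7² + 0² + 1² = 49 + 0 + 1 = 50
50 → 5² + 0² = 25 + 0 = 25
25 → 2² + 5² = 4 + 25 = 29
29 → 2² + 9² = 4 + 81 = 85
85 → 8² + 5² = 64 + 25 = 89
89 → 8² + 9² = 64 + 81 = 145
145 → 1² + 4² + 5² = 1 + 16 + 25 = 42
42 → 4² + 2² = 16 + 4 = 20
20 → 2² + 0² = 4 + 0 = 4
4 → 4² = 16
16 → 1² + 6² = 1 + 36 = 37
37 → 3² + 7² = 9 + 49 = 58
58 → 5² + 8² = 25 + 64 = 89  — 89 already seen; the sequence cycles without reaching 1.

not happy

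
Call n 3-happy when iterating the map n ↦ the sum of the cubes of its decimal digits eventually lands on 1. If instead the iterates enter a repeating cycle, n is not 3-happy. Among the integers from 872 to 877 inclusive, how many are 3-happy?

872: 872 → 863 → 755 → 593 → 881 → 1025 → 134 → 92 → 737 → 713 → 371 → 371  (repeats 371)
873: 873 → 882 → 1032 → 36 → 243 → 99 → 1458 → 702 → 351 → 153 → 153  (repeats 153)
874: 874 → 919 → 1459 → 919  (repeats 919)
875: 875 → 980 → 1241 → 74 → 407 → 407  (repeats 407)
876: 876 → 1071 → 345 → 216 → 225 → 141 → 66 → 432 → 99 → 1458 → 702 → 351 → 153 → 153  (repeats 153)
877: 877 → 1198 → 1243 → 100 → 1  (reaches 1)
3-happy: 877

1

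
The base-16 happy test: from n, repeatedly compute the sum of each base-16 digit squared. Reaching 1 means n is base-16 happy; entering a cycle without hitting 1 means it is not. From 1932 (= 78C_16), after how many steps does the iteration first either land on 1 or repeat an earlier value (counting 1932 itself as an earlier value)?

1932 = (7,8,12)_16 → 7² + 8² + 12² = 257
257 = (1,0,1)_16 → 1² + 0² + 1² = 2
2 = (2)_16 → 2² = 4
4 = (4)_16 → 4² = 16
16 = (1,0)_16 → 1² + 0² = 1  — reached 1.
That took 5 steps.

5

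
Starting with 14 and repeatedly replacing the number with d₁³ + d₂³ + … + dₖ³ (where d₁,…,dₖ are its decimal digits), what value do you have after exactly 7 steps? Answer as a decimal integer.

14 → 1³ + 4³ = 1 + 64 = 65
65 → 6³ + 5³ = 216 + 125 = 341
341 → 3³ + 4³ + 1³ = 27 + 64 + 1 = 92
92 → 9³ + 2³ = 729 + 8 = 737
737 → 7³ + 3³ + 7³ = 343 + 27 + 343 = 713
713 → 7³ + 1³ + 3³ = 343 + 1 + 27 = 371
371 → 3³ + 7³ + 1³ = 27 + 343 + 1 = 371

371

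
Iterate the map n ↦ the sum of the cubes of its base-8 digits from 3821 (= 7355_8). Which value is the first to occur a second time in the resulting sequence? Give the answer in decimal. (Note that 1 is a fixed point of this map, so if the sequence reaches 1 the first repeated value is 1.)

559

3821 = (7,3,5,5)_8 → 7³ + 3³ + 5³ + 5³ = 343 + 27 + 125 + 125 = 620
620 = (1,1,5,4)_8 → 1³ + 1³ + 5³ + 4³ = 1 + 1 + 125 + 64 = 191
191 = (2,7,7)_8 → 2³ + 7³ + 7³ = 8 + 343 + 343 = 694
694 = (1,2,6,6)_8 → 1³ + 2³ + 6³ + 6³ = 1 + 8 + 216 + 216 = 441
441 = (6,7,1)_8 → 6³ + 7³ + 1³ = 216 + 343 + 1 = 560
560 = (1,0,6,0)_8 → 1³ + 0³ + 6³ + 0³ = 1 + 0 + 216 + 0 = 217
217 = (3,3,1)_8 → 3³ + 3³ + 1³ = 27 + 27 + 1 = 55
55 = (6,7)_8 → 6³ + 7³ = 216 + 343 = 559
559 = (1,0,5,7)_8 → 1³ + 0³ + 5³ + 7³ = 1 + 0 + 125 + 343 = 469
469 = (7,2,5)_8 → 7³ + 2³ + 5³ = 343 + 8 + 125 = 476
476 = (7,3,4)_8 → 7³ + 3³ + 4³ = 343 + 27 + 64 = 434
434 = (6,6,2)_8 → 6³ + 6³ + 2³ = 216 + 216 + 8 = 440
440 = (6,7,0)_8 → 6³ + 7³ + 0³ = 216 + 343 + 0 = 559  — 559 already appeared earlier.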